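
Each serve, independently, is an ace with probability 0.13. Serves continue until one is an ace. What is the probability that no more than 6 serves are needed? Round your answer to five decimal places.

0.56637

Y = number of serves to the first success; geometric, p = 0.13.
P(Y ≤ 6) = 1 − (1−p)^6 = 1 − 0.4336262 = 0.5663738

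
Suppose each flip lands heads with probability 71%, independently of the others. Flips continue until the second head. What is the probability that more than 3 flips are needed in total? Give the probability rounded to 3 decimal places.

Needing more than 3 flips ⇔ fewer than 2 successes in the first 3. With X ~ Binomial(3, 0.71), P(Y > 3) = P(X ≤ 1).
  k=0: C(3,0)·0.71^0·0.29^3 = 0.02439
  k=1: C(3,1)·0.71^1·0.29^2 = 0.17913
P(X ≤ 1) = 0.20352

0.204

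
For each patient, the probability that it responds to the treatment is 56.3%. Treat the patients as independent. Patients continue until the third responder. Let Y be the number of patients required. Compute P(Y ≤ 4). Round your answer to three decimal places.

0.412

Finishing within 4 patients ⇔ at least 3 successes in the first 4. With X ~ Binomial(4, 0.563), P(Y ≤ 4) = 1 − P(X ≤ 2).
  k=0: C(4,0)·0.563^0·0.437^4 = 0.03647
  k=1: C(4,1)·0.563^1·0.437^3 = 0.18794
  k=2: C(4,2)·0.563^2·0.437^2 = 0.36319
1 − 0.58759 = 0.41241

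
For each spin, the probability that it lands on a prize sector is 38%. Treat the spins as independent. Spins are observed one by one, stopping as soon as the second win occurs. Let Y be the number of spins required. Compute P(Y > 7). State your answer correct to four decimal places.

Needing more than 7 spins ⇔ fewer than 2 successes in the first 7. With X ~ Binomial(7, 0.38), P(Y > 7) = P(X ≤ 1).
  k=0: C(7,0)·0.38^0·0.62^7 = 0.035216
  k=1: C(7,1)·0.38^1·0.62^6 = 0.151089
P(X ≤ 1) = 0.186305

0.1863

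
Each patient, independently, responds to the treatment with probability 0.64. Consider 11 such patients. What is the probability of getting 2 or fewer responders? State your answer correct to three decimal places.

X ~ Binomial(11, 0.64); P(X ≤ 2) = Σ C(11,k) p^k (1−p)^(11−k) over k:
  k=0: C(11,0)·0.64^0·0.36^11 = 0.00001
  k=1: C(11,1)·0.64^1·0.36^10 = 0.00026
  k=2: C(11,2)·0.64^2·0.36^9 = 0.00229
Total = 0.00256

0.003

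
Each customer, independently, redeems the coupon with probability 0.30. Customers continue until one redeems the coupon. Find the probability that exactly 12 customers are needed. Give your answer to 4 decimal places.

Geometric (trials to first success), p = 0.30.
P(Y = 12) = (1−p)^11 · p = 0.019773 · 0.30 = 0.005932

0.0059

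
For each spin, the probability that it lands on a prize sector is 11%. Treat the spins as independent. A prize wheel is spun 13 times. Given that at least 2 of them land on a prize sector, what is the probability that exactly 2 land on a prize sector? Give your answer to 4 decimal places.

X ~ Binomial(13, 0.11). Want P(X=2 | X≥2) = P(X=2) / P(X≥2).
P(X=2) = C(13,2)·0.11^2·0.89^11 = 0.261921
P(X≥2) = 1 − 0.219821 − 0.353196 = 0.426982
Ratio = 0.261921 / 0.426982 = 0.613423

0.6134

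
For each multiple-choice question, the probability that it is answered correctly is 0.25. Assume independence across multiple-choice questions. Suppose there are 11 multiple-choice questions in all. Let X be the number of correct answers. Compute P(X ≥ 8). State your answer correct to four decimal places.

0.0012

X ~ Binomial(11, 0.25); P(X ≥ 8) = Σ C(11,k) p^k (1−p)^(11−k) over k:
  k=8: C(11,8)·0.25^8·0.75^3 = 0.001062
  k=9: C(11,9)·0.25^9·0.75^2 = 0.000118
  k=10: C(11,10)·0.25^10·0.75^1 = 0.000008
  k=11: C(11,11)·0.25^11·0.75^0 = 0.000000
Total = 0.001188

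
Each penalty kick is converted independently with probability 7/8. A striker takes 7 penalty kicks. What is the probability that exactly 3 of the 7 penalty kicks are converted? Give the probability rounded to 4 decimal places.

0.0057

X ~ Binomial(n=7, p=0.875).
P(X=3) = C(7,3) · p^3 · (1−p)^4
= 35 · 0.66992 · 0.00024414 = 0.005724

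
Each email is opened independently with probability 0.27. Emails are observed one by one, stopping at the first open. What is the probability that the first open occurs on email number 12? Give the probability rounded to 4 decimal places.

Geometric (trials to first success), p = 0.27.
P(Y = 12) = (1−p)^11 · p = 0.031373 · 0.27 = 0.008471

0.0085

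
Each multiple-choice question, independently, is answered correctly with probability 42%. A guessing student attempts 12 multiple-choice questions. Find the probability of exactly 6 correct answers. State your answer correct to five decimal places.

X ~ Binomial(n=12, p=0.42).
P(X=6) = C(12,6) · p^6 · (1−p)^6
= 924 · 0.005489 · 0.038069 = 0.1930793

0.19308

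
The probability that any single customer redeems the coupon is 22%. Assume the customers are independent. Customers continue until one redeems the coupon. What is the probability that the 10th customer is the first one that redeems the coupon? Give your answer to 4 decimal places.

0.0235

Geometric (trials to first success), p = 0.22.
P(Y = 10) = (1−p)^9 · p = 0.10687 · 0.22 = 0.023511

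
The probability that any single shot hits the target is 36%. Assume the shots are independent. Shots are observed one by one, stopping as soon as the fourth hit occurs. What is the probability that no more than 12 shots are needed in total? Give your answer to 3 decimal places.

Finishing within 12 shots ⇔ at least 4 successes in the first 12. With X ~ Binomial(12, 0.36), P(Y ≤ 12) = 1 − P(X ≤ 3).
  k=0: C(12,0)·0.36^0·0.64^12 = 0.00472
  k=1: C(12,1)·0.36^1·0.64^11 = 0.03188
  k=2: C(12,2)·0.36^2·0.64^10 = 0.09862
  k=3: C(12,3)·0.36^3·0.64^9 = 0.18491
1 − 0.32012 = 0.67988

0.680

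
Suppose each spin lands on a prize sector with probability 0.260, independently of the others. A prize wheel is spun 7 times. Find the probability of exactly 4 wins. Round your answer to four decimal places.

X ~ Binomial(n=7, p=0.26).
P(X=4) = C(7,4) · p^4 · (1−p)^3
= 35 · 0.0045698 · 0.40522 = 0.064812

0.0648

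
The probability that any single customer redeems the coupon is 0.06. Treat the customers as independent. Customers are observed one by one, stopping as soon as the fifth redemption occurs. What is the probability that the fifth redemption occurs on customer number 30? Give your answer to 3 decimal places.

0.004

Y = trial on which the fifth success occurs; negative binomial, r=5, p=0.06.
P(Y=30) = C(29,4) · p^5 · (1−p)^25
= 23751 · 7.776e-07 · 0.21291 = 0.00393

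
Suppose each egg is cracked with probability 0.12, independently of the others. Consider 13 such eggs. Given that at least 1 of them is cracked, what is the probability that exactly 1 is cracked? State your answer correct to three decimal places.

0.415

X ~ Binomial(13, 0.12). Want P(X=1 | X≥1) = P(X=1) / P(X≥1).
P(X=1) = C(13,1)·0.12^1·0.88^12 = 0.33645
P(X≥1) = 1 − 0.18979 = 0.81021
Ratio = 0.33645 / 0.81021 = 0.41526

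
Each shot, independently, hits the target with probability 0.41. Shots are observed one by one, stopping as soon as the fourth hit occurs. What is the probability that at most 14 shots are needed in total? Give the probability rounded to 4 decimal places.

Finishing within 14 shots ⇔ at least 4 successes in the first 14. With X ~ Binomial(14, 0.41), P(Y ≤ 14) = 1 − P(X ≤ 3).
  k=0: C(14,0)·0.41^0·0.59^14 = 0.000619
  k=1: C(14,1)·0.41^1·0.59^13 = 0.006025
  k=2: C(14,2)·0.41^2·0.59^12 = 0.027217
  k=3: C(14,3)·0.41^3·0.59^11 = 0.075653
1 − 0.109514 = 0.890486

0.8905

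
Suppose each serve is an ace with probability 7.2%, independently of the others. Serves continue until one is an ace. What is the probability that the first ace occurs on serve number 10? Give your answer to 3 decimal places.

0.037

Geometric (trials to first success), p = 0.072.
P(Y = 10) = (1−p)^9 · p = 0.51042 · 0.072 = 0.03675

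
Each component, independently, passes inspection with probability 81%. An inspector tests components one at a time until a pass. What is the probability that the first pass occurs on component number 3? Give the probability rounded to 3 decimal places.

Geometric (trials to first success), p = 0.81.
P(Y = 3) = (1−p)^2 · p = 0.0361 · 0.81 = 0.02924

0.029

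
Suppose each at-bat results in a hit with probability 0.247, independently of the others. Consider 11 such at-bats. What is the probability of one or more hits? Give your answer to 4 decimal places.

0.9559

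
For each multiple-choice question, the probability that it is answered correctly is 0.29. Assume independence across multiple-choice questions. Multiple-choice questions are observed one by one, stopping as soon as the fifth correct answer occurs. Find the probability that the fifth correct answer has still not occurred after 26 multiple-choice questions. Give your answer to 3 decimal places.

Needing more than 26 multiple-choice questions ⇔ fewer than 5 successes in the first 26. With X ~ Binomial(26, 0.29), P(Y > 26) = P(X ≤ 4).
  k=0: C(26,0)·0.29^0·0.71^26 = 0.00014
  k=1: C(26,1)·0.29^1·0.71^25 = 0.00144
  k=2: C(26,2)·0.29^2·0.71^24 = 0.00736
  k=3: C(26,3)·0.29^3·0.71^23 = 0.02405
  k=4: C(26,4)·0.29^4·0.71^22 = 0.05648
P(X ≤ 4) = 0.08947

0.089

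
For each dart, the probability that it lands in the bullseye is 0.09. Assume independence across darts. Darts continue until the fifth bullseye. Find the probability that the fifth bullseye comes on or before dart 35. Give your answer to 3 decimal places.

0.203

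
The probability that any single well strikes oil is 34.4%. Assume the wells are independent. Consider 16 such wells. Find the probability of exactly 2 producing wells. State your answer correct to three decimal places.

X ~ Binomial(n=16, p=0.344).
P(X=2) = C(16,2) · p^2 · (1−p)^14
= 120 · 0.11834 · 0.0027331 = 0.03881

0.039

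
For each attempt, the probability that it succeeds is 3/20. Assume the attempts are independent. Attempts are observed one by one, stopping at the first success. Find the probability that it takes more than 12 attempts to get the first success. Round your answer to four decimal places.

0.1422

Y = number of attempts to the first success; geometric, p = 0.15.
P(Y > 12) = P(first 12 all fail) = (1−p)^12 = 0.142242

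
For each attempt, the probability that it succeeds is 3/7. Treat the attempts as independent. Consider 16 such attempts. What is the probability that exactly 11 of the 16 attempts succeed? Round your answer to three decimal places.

X ~ Binomial(n=16, p=0.428571).
P(X=11) = C(16,11) · p^11 · (1−p)^5
= 4368 · 8.9589e-05 · 0.060927 = 0.02384

0.024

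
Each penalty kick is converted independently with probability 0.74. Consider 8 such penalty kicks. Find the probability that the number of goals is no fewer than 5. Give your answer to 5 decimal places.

0.87188

X ~ Binomial(8, 0.74); P(X ≥ 5) = Σ C(8,k) p^k (1−p)^(8−k) over k:
  k=5: C(8,5)·0.74^5·0.26^3 = 0.2184071
  k=6: C(8,6)·0.74^6·0.26^2 = 0.3108100
  k=7: C(8,7)·0.74^7·0.26^1 = 0.2527466
  k=8: C(8,8)·0.74^8·0.26^0 = 0.0899195
Total = 0.8718832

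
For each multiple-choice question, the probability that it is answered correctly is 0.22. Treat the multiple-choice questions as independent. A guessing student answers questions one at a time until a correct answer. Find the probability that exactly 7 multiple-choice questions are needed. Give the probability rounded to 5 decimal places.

0.04954

Geometric (trials to first success), p = 0.22.
P(Y = 7) = (1−p)^6 · p = 0.2252 · 0.22 = 0.0495439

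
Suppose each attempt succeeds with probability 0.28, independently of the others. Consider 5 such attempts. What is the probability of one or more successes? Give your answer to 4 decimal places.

0.8065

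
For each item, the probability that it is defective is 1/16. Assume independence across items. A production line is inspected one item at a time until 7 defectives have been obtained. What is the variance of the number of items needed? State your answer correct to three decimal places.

1680.000

Y = total items until the seventh success; negative binomial with r=7, p=0.0625.
Var(Y) = r(1−p)/p² = 7·0.9375 / 0.0625² = 1680.00000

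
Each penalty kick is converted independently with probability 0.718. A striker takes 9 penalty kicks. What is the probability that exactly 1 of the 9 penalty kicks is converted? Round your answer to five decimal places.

X ~ Binomial(n=9, p=0.718).
P(X=1) = C(9,1) · p^1 · (1−p)^8
= 9 · 0.718 · 3.9994e-05 = 0.0002584

0.00026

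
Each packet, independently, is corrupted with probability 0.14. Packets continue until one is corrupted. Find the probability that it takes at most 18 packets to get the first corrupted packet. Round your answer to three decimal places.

Y = number of packets to the first success; geometric, p = 0.14.
P(Y ≤ 18) = 1 − (1−p)^18 = 1 − 0.06622 = 0.93378

0.934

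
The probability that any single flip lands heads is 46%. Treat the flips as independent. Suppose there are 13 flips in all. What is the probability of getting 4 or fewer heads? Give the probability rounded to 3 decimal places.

0.206

X ~ Binomial(13, 0.46); P(X ≤ 4) = Σ C(13,k) p^k (1−p)^(13−k) over k:
  k=0: C(13,0)·0.46^0·0.54^13 = 0.00033
  k=1: C(13,1)·0.46^1·0.54^12 = 0.00368
  k=2: C(13,2)·0.46^2·0.54^11 = 0.01879
  k=3: C(13,3)·0.46^3·0.54^10 = 0.05869
  k=4: C(13,4)·0.46^4·0.54^9 = 0.12499
Total = 0.20648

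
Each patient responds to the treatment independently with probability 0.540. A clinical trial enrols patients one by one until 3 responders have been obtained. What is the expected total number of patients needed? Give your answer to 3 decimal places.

5.556

Y = total patients until the third success; negative binomial with r=3, p=0.54.
E[Y] = r / p = 3 / 0.54 = 5.55556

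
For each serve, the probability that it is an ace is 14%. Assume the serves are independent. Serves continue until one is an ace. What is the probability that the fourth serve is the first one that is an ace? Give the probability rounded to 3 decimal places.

Geometric (trials to first success), p = 0.14.
P(Y = 4) = (1−p)^3 · p = 0.63606 · 0.14 = 0.08905

0.089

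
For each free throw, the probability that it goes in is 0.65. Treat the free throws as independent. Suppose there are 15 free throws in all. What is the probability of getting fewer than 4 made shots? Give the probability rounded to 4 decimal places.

X ~ Binomial(15, 0.65); P(X ≤ 3) = Σ C(15,k) p^k (1−p)^(15−k) over k:
  k=0: C(15,0)·0.65^0·0.35^15 = 0.000000
  k=1: C(15,1)·0.65^1·0.35^14 = 0.000004
  k=2: C(15,2)·0.65^2·0.35^13 = 0.000052
  k=3: C(15,3)·0.65^3·0.35^12 = 0.000422
Total = 0.000479

0.0005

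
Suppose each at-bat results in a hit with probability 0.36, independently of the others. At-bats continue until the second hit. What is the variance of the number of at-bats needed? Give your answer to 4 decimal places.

Y = total at-bats until the second success; negative binomial with r=2, p=0.36.
Var(Y) = r(1−p)/p² = 2·0.64 / 0.36² = 9.876543

9.8765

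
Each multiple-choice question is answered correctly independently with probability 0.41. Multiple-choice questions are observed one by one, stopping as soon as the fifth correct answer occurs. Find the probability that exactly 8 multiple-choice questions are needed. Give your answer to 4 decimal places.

Y = trial on which the fifth success occurs; negative binomial, r=5, p=0.41.
P(Y=8) = C(7,4) · p^5 · (1−p)^3
= 35 · 0.011586 · 0.20538 = 0.083281

0.0833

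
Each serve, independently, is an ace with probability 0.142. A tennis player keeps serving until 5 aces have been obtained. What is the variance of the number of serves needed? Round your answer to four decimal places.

Y = total serves until the fifth success; negative binomial with r=5, p=0.142.
Var(Y) = r(1−p)/p² = 5·0.858 / 0.142² = 212.755406

212.7554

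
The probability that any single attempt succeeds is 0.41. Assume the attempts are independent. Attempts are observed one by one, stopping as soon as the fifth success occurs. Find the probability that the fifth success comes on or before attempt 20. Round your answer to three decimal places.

0.958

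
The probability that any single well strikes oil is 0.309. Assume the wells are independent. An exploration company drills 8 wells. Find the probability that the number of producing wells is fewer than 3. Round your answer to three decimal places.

X ~ Binomial(8, 0.309); P(X ≤ 2) = Σ C(8,k) p^k (1−p)^(8−k) over k:
  k=0: C(8,0)·0.309^0·0.691^8 = 0.05198
  k=1: C(8,1)·0.309^1·0.691^7 = 0.18595
  k=2: C(8,2)·0.309^2·0.691^6 = 0.29103
Total = 0.52896

0.529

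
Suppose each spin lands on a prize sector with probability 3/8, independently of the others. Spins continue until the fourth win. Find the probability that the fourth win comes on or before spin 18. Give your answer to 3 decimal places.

0.949

Finishing within 18 spins ⇔ at least 4 successes in the first 18. With X ~ Binomial(18, 0.375), P(Y ≤ 18) = 1 − P(X ≤ 3).
  k=0: C(18,0)·0.375^0·0.625^18 = 0.00021
  k=1: C(18,1)·0.375^1·0.625^17 = 0.00229
  k=2: C(18,2)·0.375^2·0.625^16 = 0.01166
  k=3: C(18,3)·0.375^3·0.625^15 = 0.03732
1 − 0.05149 = 0.94851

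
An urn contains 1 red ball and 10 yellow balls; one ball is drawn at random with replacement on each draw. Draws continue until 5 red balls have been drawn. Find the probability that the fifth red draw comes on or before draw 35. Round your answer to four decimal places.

0.2089

Finishing within 35 draws ⇔ at least 5 successes in the first 35. With X ~ Binomial(35, 0.090909), P(Y ≤ 35) = 1 − P(X ≤ 4).
  k=0: C(35,0)·0.090909^0·0.909091^35 = 0.035584
  k=1: C(35,1)·0.090909^1·0.909091^34 = 0.124544
  k=2: C(35,2)·0.090909^2·0.909091^33 = 0.211725
  k=3: C(35,3)·0.090909^3·0.909091^32 = 0.232898
  k=4: C(35,4)·0.090909^4·0.909091^31 = 0.186318
1 − 0.791070 = 0.208930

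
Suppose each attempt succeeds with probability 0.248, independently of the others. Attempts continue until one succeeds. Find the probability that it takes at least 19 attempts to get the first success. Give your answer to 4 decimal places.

0.0059

Y = number of attempts to the first success; geometric, p = 0.248.
P(Y > 18) = P(first 18 all fail) = (1−p)^18 = 0.005915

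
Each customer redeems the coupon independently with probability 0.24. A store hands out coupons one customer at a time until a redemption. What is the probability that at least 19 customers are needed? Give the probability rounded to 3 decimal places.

0.007

Y = number of customers to the first success; geometric, p = 0.24.
P(Y > 18) = P(first 18 all fail) = (1−p)^18 = 0.00716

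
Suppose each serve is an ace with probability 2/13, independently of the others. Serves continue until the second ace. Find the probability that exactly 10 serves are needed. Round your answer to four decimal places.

0.0560

Y = trial on which the second success occurs; negative binomial, r=2, p=0.153846.
P(Y=10) = C(9,1) · p^2 · (1−p)^8
= 9 · 0.023669 · 0.26278 = 0.055977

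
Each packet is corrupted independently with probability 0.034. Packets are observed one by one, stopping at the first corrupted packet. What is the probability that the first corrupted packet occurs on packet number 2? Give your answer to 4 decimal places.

Geometric (trials to first success), p = 0.034.
P(Y = 2) = (1−p)^1 · p = 0.966 · 0.034 = 0.032844

0.0328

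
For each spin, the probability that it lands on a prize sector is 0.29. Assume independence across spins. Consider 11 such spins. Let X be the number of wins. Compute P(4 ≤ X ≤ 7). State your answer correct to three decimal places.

0.398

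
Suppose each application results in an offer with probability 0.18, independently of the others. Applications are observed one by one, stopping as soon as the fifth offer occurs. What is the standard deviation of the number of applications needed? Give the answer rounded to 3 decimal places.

Y = total applications until the fifth success; negative binomial with r=5, p=0.18.
SD(Y) = √[r(1−p)/p²] = √(126.54321) = 11.24914

11.249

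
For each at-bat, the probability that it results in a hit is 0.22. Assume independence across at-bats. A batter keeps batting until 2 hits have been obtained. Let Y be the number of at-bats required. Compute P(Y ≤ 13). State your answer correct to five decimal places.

0.81540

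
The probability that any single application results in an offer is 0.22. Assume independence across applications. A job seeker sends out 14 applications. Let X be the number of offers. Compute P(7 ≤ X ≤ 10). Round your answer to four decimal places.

0.0195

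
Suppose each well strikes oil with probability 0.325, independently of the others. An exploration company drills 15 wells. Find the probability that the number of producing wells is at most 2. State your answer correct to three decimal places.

0.090

X ~ Binomial(15, 0.325); P(X ≤ 2) = Σ C(15,k) p^k (1−p)^(15−k) over k:
  k=0: C(15,0)·0.325^0·0.675^15 = 0.00275
  k=1: C(15,1)·0.325^1·0.675^14 = 0.01987
  k=2: C(15,2)·0.325^2·0.675^13 = 0.06697
Total = 0.08960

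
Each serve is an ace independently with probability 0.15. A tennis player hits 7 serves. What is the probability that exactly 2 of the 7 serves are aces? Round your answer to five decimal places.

X ~ Binomial(n=7, p=0.15).
P(X=2) = C(7,2) · p^2 · (1−p)^5
= 21 · 0.0225 · 0.44371 = 0.2096508

0.20965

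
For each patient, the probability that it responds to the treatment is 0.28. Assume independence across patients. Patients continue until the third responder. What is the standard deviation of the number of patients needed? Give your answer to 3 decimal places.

5.249

Y = total patients until the third success; negative binomial with r=3, p=0.28.
SD(Y) = √[r(1−p)/p²] = √(27.55102) = 5.24891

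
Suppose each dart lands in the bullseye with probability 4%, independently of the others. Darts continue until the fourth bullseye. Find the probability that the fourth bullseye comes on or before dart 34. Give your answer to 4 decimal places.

Finishing within 34 darts ⇔ at least 4 successes in the first 34. With X ~ Binomial(34, 0.04), P(Y ≤ 34) = 1 − P(X ≤ 3).
  k=0: C(34,0)·0.04^0·0.96^34 = 0.249587
  k=1: C(34,1)·0.04^1·0.96^33 = 0.353582
  k=2: C(34,2)·0.04^2·0.96^32 = 0.243087
  k=3: C(34,3)·0.04^3·0.96^31 = 0.108039
1 − 0.954295 = 0.045705

0.0457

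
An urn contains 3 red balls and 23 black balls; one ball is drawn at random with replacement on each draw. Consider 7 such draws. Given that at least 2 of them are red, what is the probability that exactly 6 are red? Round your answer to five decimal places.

X ~ Binomial(7, 0.115385). Want P(X=6 | X≥2) = P(X=6) / P(X≥2).
P(X=6) = C(7,6)·0.115385^6·0.884615^1 = 0.0000146
P(X≥2) = 1 − 0.4239176 − 0.3870552 = 0.1890273
Ratio = 0.0000146 / 0.1890273 = 0.0000773

0.00008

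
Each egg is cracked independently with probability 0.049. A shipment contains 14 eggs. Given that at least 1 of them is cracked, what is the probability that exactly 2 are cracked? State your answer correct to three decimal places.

X ~ Binomial(14, 0.049). Want P(X=2 | X≥1) = P(X=2) / P(X≥1).
P(X=2) = C(14,2)·0.049^2·0.951^12 = 0.11956
P(X≥1) = 1 − 0.49491 = 0.50509
Ratio = 0.11956 / 0.50509 = 0.23672

0.237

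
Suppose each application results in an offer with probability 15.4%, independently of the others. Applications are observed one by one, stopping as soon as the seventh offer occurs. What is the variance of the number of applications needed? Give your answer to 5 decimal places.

Y = total applications until the seventh success; negative binomial with r=7, p=0.154.
Var(Y) = r(1−p)/p² = 7·0.846 / 0.154² = 249.7048406

249.70484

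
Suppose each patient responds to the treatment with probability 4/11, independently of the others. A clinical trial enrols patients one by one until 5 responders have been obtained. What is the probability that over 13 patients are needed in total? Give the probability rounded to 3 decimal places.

0.459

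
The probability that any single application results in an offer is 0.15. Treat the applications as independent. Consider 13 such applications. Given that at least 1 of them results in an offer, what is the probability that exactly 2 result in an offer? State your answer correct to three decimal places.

0.334

X ~ Binomial(13, 0.15). Want P(X=2 | X≥1) = P(X=2) / P(X≥1).
P(X=2) = C(13,2)·0.15^2·0.85^11 = 0.29369
P(X≥1) = 1 − 0.12091 = 0.87909
Ratio = 0.29369 / 0.87909 = 0.33408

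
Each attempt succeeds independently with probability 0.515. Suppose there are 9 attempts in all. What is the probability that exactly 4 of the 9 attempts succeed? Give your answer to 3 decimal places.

0.238

X ~ Binomial(n=9, p=0.515).
P(X=4) = C(9,4) · p^4 · (1−p)^5
= 126 · 0.070344 · 0.026835 = 0.23785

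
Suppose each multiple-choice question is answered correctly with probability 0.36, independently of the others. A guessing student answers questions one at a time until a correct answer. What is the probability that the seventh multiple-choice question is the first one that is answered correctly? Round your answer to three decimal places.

Geometric (trials to first success), p = 0.36.
P(Y = 7) = (1−p)^6 · p = 0.068719 · 0.36 = 0.02474

0.025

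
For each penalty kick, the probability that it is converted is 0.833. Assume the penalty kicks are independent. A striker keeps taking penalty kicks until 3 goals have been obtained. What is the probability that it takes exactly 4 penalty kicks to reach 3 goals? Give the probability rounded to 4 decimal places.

Y = trial on which the third success occurs; negative binomial, r=3, p=0.833.
P(Y=4) = C(3,2) · p^3 · (1−p)^1
= 3 · 0.57801 · 0.167 = 0.289583

0.2896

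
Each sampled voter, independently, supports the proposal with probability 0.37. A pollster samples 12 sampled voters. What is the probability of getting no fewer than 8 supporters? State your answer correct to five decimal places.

0.03594

X ~ Binomial(12, 0.37); P(X ≥ 8) = Σ C(12,k) p^k (1−p)^(12−k) over k:
  k=8: C(12,8)·0.37^8·0.63^4 = 0.0273893
  k=9: C(12,9)·0.37^9·0.63^3 = 0.0071492
  k=10: C(12,10)·0.37^10·0.63^2 = 0.0012596
  k=11: C(12,11)·0.37^11·0.63^1 = 0.0001345
  k=12: C(12,12)·0.37^12·0.63^0 = 0.0000066
Total = 0.0359393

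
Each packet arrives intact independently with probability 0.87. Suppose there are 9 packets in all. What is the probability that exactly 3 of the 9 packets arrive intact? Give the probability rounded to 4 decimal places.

X ~ Binomial(n=9, p=0.87).
P(X=3) = C(9,3) · p^3 · (1−p)^6
= 84 · 0.6585 · 4.8268e-06 = 0.000267

0.0003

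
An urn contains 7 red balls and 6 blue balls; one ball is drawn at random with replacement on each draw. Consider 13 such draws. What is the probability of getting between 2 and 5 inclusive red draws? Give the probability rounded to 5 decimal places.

0.20124

X ~ Binomial(13, 0.538462); P(2 ≤ X ≤ 5) = Σ C(13,k) p^k (1−p)^(13−k) over k:
  k=2: C(13,2)·0.538462^2·0.461538^11 = 0.0045782
  k=3: C(13,3)·0.538462^3·0.461538^10 = 0.0195843
  k=4: C(13,4)·0.538462^4·0.461538^9 = 0.0571210
  k=5: C(13,5)·0.538462^5·0.461538^8 = 0.1199541
Total = 0.2012376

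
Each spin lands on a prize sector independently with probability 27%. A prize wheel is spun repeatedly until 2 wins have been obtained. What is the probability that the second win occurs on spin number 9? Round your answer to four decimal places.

Y = trial on which the second success occurs; negative binomial, r=2, p=0.27.
P(Y=9) = C(8,1) · p^2 · (1−p)^7
= 8 · 0.0729 · 0.11047 = 0.064428

0.0644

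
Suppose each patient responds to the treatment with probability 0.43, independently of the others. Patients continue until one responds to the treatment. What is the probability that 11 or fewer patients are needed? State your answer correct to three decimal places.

Y = number of patients to the first success; geometric, p = 0.43.
P(Y ≤ 11) = 1 − (1−p)^11 = 1 − 0.00206 = 0.99794

0.998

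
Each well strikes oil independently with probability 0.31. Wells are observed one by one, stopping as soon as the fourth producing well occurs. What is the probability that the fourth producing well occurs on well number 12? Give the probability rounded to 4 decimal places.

Y = trial on which the fourth success occurs; negative binomial, r=4, p=0.31.
P(Y=12) = C(11,3) · p^4 · (1−p)^8
= 165 · 0.0092352 · 0.05138 = 0.078293

0.0783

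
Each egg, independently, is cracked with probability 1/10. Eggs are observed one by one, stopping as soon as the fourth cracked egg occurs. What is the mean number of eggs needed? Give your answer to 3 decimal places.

Y = total eggs until the fourth success; negative binomial with r=4, p=0.10.
E[Y] = r / p = 4 / 0.10 = 40.00000

40.000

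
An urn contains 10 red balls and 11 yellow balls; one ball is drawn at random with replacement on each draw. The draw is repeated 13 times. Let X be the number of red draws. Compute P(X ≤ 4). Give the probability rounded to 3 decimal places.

X ~ Binomial(13, 0.476190); P(X ≤ 4) = Σ C(13,k) p^k (1−p)^(13−k) over k:
  k=0: C(13,0)·0.476190^0·0.523810^13 = 0.00022
  k=1: C(13,1)·0.476190^1·0.523810^12 = 0.00264
  k=2: C(13,2)·0.476190^2·0.523810^11 = 0.01441
  k=3: C(13,3)·0.476190^3·0.523810^10 = 0.04802
  k=4: C(13,4)·0.476190^4·0.523810^9 = 0.10914
Total = 0.17443

0.174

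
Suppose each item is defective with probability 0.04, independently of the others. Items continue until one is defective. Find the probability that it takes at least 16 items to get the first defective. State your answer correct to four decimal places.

Y = number of items to the first success; geometric, p = 0.04.
P(Y > 15) = P(first 15 all fail) = (1−p)^15 = 0.542086

0.5421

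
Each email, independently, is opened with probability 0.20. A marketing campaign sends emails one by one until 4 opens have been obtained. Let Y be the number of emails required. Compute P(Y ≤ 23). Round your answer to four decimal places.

0.7035

Finishing within 23 emails ⇔ at least 4 successes in the first 23. With X ~ Binomial(23, 0.20), P(Y ≤ 23) = 1 − P(X ≤ 3).
  k=0: C(23,0)·0.20^0·0.80^23 = 0.005903
  k=1: C(23,1)·0.20^1·0.80^22 = 0.033942
  k=2: C(23,2)·0.20^2·0.80^21 = 0.093341
  k=3: C(23,3)·0.20^3·0.80^20 = 0.163346
1 − 0.296531 = 0.703469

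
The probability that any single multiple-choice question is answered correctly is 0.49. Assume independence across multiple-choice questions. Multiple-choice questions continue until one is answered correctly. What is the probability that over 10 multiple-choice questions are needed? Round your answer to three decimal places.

0.001

Y = number of multiple-choice questions to the first success; geometric, p = 0.49.
P(Y > 10) = P(first 10 all fail) = (1−p)^10 = 0.00119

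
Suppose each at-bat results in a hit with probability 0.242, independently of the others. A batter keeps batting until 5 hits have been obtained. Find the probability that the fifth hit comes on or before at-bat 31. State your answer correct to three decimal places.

0.901

Finishing within 31 at-bats ⇔ at least 5 successes in the first 31. With X ~ Binomial(31, 0.242), P(Y ≤ 31) = 1 − P(X ≤ 4).
  k=0: C(31,0)·0.242^0·0.758^31 = 0.00019
  k=1: C(31,1)·0.242^1·0.758^30 = 0.00184
  k=2: C(31,2)·0.242^2·0.758^29 = 0.00882
  k=3: C(31,3)·0.242^3·0.758^28 = 0.02722
  k=4: C(31,4)·0.242^4·0.758^27 = 0.06084
1 − 0.09891 = 0.90109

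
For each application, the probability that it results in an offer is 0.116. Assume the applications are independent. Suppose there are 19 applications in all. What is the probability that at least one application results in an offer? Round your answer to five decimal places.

P(at least one) = 1 − P(none) = 1 − (1 − 0.116)^19
= 1 − 0.0960712 = 0.9039288

0.90393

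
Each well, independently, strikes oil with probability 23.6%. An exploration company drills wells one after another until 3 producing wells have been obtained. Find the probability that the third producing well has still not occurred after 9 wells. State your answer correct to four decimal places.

Needing more than 9 wells ⇔ fewer than 3 successes in the first 9. With X ~ Binomial(9, 0.236), P(Y > 9) = P(X ≤ 2).
  k=0: C(9,0)·0.236^0·0.764^9 = 0.088683
  k=1: C(9,1)·0.236^1·0.764^8 = 0.246548
  k=2: C(9,2)·0.236^2·0.764^7 = 0.304635
P(X ≤ 2) = 0.639866

0.6399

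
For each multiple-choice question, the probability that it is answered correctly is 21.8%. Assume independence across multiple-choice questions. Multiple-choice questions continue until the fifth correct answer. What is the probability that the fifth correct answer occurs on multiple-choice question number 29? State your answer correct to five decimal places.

0.02757

Y = trial on which the fifth success occurs; negative binomial, r=5, p=0.218.
P(Y=29) = C(28,4) · p^5 · (1−p)^24
= 20475 · 0.00049236 · 0.002735 = 0.0275720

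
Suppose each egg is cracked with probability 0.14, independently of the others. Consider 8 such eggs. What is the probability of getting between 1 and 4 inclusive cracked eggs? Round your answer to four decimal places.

0.6987

X ~ Binomial(8, 0.14); P(1 ≤ X ≤ 4) = Σ C(8,k) p^k (1−p)^(8−k) over k:
  k=1: C(8,1)·0.14^1·0.86^7 = 0.389679
  k=2: C(8,2)·0.14^2·0.86^6 = 0.222026
  k=3: C(8,3)·0.14^3·0.86^5 = 0.072288
  k=4: C(8,4)·0.14^4·0.86^4 = 0.014710
Total = 0.698703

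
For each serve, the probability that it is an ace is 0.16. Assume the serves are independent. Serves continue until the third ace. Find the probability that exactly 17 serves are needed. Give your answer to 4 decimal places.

Y = trial on which the third success occurs; negative binomial, r=3, p=0.16.
P(Y=17) = C(16,2) · p^3 · (1−p)^14
= 120 · 0.004096 · 0.087078 = 0.042801

0.0428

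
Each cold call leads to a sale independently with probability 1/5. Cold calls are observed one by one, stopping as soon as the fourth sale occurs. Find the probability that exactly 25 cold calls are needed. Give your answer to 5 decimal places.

0.02987

Y = trial on which the fourth success occurs; negative binomial, r=4, p=0.20.
P(Y=25) = C(24,3) · p^4 · (1−p)^21
= 2024 · 0.0016 · 0.0092234 = 0.0298690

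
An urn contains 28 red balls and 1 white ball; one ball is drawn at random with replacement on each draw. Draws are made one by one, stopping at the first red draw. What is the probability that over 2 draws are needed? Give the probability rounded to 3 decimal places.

0.001

Y = number of draws to the first success; geometric, p = 0.965517.
P(Y > 2) = P(first 2 all fail) = (1−p)^2 = 0.00119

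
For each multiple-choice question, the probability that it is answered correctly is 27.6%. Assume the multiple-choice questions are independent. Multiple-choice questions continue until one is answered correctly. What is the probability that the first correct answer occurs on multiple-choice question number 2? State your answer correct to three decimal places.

Geometric (trials to first success), p = 0.276.
P(Y = 2) = (1−p)^1 · p = 0.724 · 0.276 = 0.19982

0.200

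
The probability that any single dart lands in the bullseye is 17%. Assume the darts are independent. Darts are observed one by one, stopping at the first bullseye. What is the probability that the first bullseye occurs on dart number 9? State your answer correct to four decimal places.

0.0383

Geometric (trials to first success), p = 0.17.
P(Y = 9) = (1−p)^8 · p = 0.22523 · 0.17 = 0.038289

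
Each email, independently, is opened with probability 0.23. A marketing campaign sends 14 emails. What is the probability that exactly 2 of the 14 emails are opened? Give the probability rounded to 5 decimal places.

X ~ Binomial(n=14, p=0.23).
P(X=2) = C(14,2) · p^2 · (1−p)^12
= 91 · 0.0529 · 0.04344 = 0.2091153

0.20912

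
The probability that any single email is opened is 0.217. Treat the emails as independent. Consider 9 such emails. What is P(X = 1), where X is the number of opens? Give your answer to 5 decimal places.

X ~ Binomial(n=9, p=0.217).
P(X=1) = C(9,1) · p^1 · (1−p)^8
= 9 · 0.217 · 0.14128 = 0.2759284

0.27593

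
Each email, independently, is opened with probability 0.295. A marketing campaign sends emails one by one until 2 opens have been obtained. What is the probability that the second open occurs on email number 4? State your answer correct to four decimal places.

Y = trial on which the second success occurs; negative binomial, r=2, p=0.295.
P(Y=4) = C(3,1) · p^2 · (1−p)^2
= 3 · 0.087025 · 0.49702 = 0.129761

0.1298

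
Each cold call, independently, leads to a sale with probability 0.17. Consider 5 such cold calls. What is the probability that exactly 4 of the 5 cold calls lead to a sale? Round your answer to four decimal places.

0.0035

X ~ Binomial(n=5, p=0.17).
P(X=4) = C(5,4) · p^4 · (1−p)^1
= 5 · 0.00083521 · 0.83 = 0.003466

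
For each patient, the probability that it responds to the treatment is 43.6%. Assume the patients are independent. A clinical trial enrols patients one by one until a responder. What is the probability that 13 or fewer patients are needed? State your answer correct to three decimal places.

0.999

Y = number of patients to the first success; geometric, p = 0.436.
P(Y ≤ 13) = 1 − (1−p)^13 = 1 − 0.00058 = 0.99942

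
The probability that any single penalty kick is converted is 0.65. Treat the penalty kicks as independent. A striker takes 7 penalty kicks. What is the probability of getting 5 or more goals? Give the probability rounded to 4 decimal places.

0.5323

X ~ Binomial(7, 0.65); P(X ≥ 5) = Σ C(7,k) p^k (1−p)^(7−k) over k:
  k=5: C(7,5)·0.65^5·0.35^2 = 0.298485
  k=6: C(7,6)·0.65^6·0.35^1 = 0.184776
  k=7: C(7,7)·0.65^7·0.35^0 = 0.049022
Total = 0.532283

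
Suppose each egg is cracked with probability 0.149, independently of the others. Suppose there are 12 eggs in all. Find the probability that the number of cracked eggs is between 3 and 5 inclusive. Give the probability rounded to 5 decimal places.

0.25626

X ~ Binomial(12, 0.149); P(3 ≤ X ≤ 5) = Σ C(12,k) p^k (1−p)^(12−k) over k:
  k=3: C(12,3)·0.149^3·0.851^9 = 0.1703521
  k=4: C(12,4)·0.149^4·0.851^8 = 0.0671099
  k=5: C(12,5)·0.149^5·0.851^7 = 0.0188002
Total = 0.2562623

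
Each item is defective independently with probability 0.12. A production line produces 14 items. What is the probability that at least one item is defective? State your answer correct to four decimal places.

P(at least one) = 1 − P(none) = 1 − (1 − 0.12)^14
= 1 − 0.167016 = 0.832984

0.8330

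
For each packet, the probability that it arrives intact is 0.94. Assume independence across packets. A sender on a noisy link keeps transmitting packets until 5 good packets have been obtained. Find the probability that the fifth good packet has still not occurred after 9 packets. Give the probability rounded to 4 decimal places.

0.0001

Needing more than 9 packets ⇔ fewer than 5 successes in the first 9. With X ~ Binomial(9, 0.94), P(Y > 9) = P(X ≤ 4).
  k=0: C(9,0)·0.94^0·0.06^9 = 0.000000
  k=1: C(9,1)·0.94^1·0.06^8 = 0.000000
  k=2: C(9,2)·0.94^2·0.06^7 = 0.000000
  k=3: C(9,3)·0.94^3·0.06^6 = 0.000003
  k=4: C(9,4)·0.94^4·0.06^5 = 0.000076
P(X ≤ 4) = 0.000080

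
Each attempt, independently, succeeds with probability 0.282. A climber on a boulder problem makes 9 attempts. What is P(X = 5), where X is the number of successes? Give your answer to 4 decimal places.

X ~ Binomial(n=9, p=0.282).
P(X=5) = C(9,5) · p^5 · (1−p)^4
= 126 · 0.0017834 · 0.26576 = 0.059719

0.0597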